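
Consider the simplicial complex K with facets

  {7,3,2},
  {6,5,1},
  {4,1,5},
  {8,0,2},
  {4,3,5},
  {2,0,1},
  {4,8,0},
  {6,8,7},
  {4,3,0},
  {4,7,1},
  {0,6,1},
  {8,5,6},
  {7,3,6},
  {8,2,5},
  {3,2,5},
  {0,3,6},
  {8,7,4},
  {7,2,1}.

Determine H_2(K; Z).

Fix the vertex order 0 < 1 < 2 < 3 < 4 < 5 < 6 < 7 < 8 and write every simplex with vertices in increasing order. Then dim K = 2 and the simplices of K are:

  0-simplices (9): [0], [1], [2], [3], [4], [5], [6], [7], [8]
  1-simplices (27): (27 of them)
  2-simplices (18): [0,1,2], [0,1,6], [0,2,8], [0,3,4], [0,3,6], [0,4,8], [1,2,7], [1,4,5], [1,4,7], [1,5,6], [2,3,5], [2,3,7], [2,5,8], [3,4,5], [3,6,7], [4,7,8], [5,6,8], [6,7,8]

Hence C_0 ≅ Z^9, C_1 ≅ Z^27, C_2 ≅ Z^18.

∂_1: C_1 → C_0 sends each edge [p,q] (with p < q) to q − p.
The resulting 9×27 matrix has rank 8, and its Smith normal form has invariant factors (1,1,1,1,1,1,1,1).

Boundary ∂_2: C_2 → C_1 sends each 2-simplex [p,q,r] to [q,r] − [p,r] + [p,q]. For instance
  ∂[6,7,8] = [7,8] − [6,8] + [6,7],
  ∂[0,1,6] = [1,6] − [0,6] + [0,1].
The resulting 27×18 matrix has rank 17, and its Smith normal form has invariant factors (1,1,1,1,1,1,1,1,1,1,1,1,1,1,1,1,1).

Reading off H_k = ker ∂_k / im ∂_{k+1}:

  H_2: rank ker ∂_2 − rank ∂_3 = (18 − 17) − 0 = 1, and there is no ∂_3, so H_2 ≅ Z.

H_2 = Z.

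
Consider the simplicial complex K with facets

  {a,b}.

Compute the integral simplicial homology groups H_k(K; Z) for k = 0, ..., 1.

H_0 ≅ Z,  H_1 = 0.

Take the total order a < b on the vertex set. Then K (dimension 1) consists of the simplices:

  0-simplices (2): a, b
  1-simplices (1): ab

giving chain groups C_0 ≅ Z^2, C_1 ≅ Z^1.

∂_1: C_1 → C_0 maps an edge to its endpoints' difference, ∂[p,q] = q − p.
The resulting 2×1 matrix has rank 1, and its Smith normal form has invariant factors (1).

From H_k ≅ ker(∂_k) / im(∂_{k+1}) we obtain:

  H_0: rank C_0 − rank ∂_1 = 2 − 1 = 1, and the invariant factors of ∂_1 are all 1, so H_0 = Z.
  H_1: rank ker ∂_1 − rank ∂_2 = (1 − 1) − 0 = 0, and there is no ∂_2, so H_1 = 0.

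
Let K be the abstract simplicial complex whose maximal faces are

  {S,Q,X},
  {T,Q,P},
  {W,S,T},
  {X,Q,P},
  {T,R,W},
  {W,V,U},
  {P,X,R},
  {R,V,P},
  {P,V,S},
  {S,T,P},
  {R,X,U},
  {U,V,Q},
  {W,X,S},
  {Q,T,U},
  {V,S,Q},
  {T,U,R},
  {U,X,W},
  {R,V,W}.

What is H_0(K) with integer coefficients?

H_0 = Z.

We work with the vertex ordering P < Q < R < S < T < U < V < W < X. The simplices of K, each written with vertices in increasing order, are:

  0-simplices (9): P, Q, R, S, T, U, V, W, X
  1-simplices (27): PQ, PR, PS, PT, PV, PX, QS, QT, QU, QV, QX, RT, RU, RV, RW, RX, ST, SV, SW, SX, TU, TW, UV, UW, UX, VW, WX
  2-simplices (18): PQT, PQX, PRV, PRX, PST, PSV, QSV, QSX, QTU, QUV, RTU, RTW, RUX, RVW, STW, SWX, UVW, UWX

so the chain groups are C_0 ≅ Z^9, C_1 ≅ Z^27, C_2 ≅ Z^18.

The boundary map ∂_1: C_1 → C_0 maps an edge to its endpoints' difference, ∂[p,q] = q − p. For instance
  ∂TW = W − T.
This gives a 9×27 integer matrix of rank 8; reducing to Smith normal form yields diagonal entries (1,1,1,1,1,1,1,1).

The boundary map ∂_2: C_2 → C_1 sends each 2-simplex [p,q,r] to [q,r] − [p,r] + [p,q]. For instance
  ∂RVW = VW − RW + RV,
  ∂RTW = TW − RW + RT.
The resulting 27×18 matrix has rank 18, and its Smith normal form has invariant factors (1,1,1,1,1,1,1,1,1,1,1,1,1,1,1,1,1,2).

Reading off H_k = ker ∂_k / im ∂_{k+1}:

  H_0: rank C_0 − rank ∂_1 = 9 − 8 = 1, and the invariant factors of ∂_1 are all 1, so H_0 ≅ Z.

(K is a triangulation of the Klein bottle.)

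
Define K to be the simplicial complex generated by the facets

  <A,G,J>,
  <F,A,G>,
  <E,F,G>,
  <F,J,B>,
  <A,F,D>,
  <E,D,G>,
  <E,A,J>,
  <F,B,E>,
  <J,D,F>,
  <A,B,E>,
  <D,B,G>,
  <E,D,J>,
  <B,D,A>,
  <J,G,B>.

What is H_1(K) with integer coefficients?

H_1 = Z^2.

Order the vertices as A < B < D < E < F < G < J. Listing each simplex with vertices in this order, K has dimension 2 with simplices:

  0-simplices (7): A, B, D, E, F, G, J
  1-simplices (21): AB, AD, AE, AF, AG, AJ, BD, BE, BF, BG, BJ, DE, DF, DG, DJ, EF, EG, EJ, FG, FJ, GJ
  2-simplices (14): ABD, ABE, ADF, AEJ, AFG, AGJ, BDG, BEF, BFJ, BGJ, DEG, DEJ, DFJ, EFG

giving chain groups C_0 ≅ Z^7, C_1 ≅ Z^21, C_2 ≅ Z^14.

The boundary map ∂_1: C_1 → C_0 is given by ∂[p,q] = [q] − [p]. For instance
  ∂DJ = J − D.
The resulting 7×21 matrix has rank 6, and its Smith normal form has invariant factors (1,1,1,1,1,1).

The boundary map ∂_2: C_2 → C_1 sends each 2-simplex [p,q,r] to [q,r] − [p,r] + [p,q]. For instance
  ∂BFJ = FJ − BJ + BF,
  ∂ABE = BE − AE + AB.
As a 21×14 matrix over Z this has rank 13, with invariant factors (1,1,1,1,1,1,1,1,1,1,1,1,1).

Computing H_k = (kernel of ∂_k) / (image of ∂_{k+1}):

  H_1: rank ker ∂_1 − rank ∂_2 = (21 − 6) − 13 = 2, and the invariant factors of ∂_2 are all 1, so H_1 = Z^2.

(K is a triangulation of the torus T^2.)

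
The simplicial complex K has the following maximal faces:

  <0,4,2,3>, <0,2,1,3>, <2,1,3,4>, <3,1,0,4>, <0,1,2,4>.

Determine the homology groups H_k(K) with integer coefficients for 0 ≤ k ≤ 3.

H_0 = Z,  H_1 = 0,  H_2 = 0,  H_3 = Z.

Take the total order 0 < 1 < 2 < 3 < 4 on the vertex set. Then K (dimension 3) consists of the simplices:

  0-simplices (5): [0], [1], [2], [3], [4]
  1-simplices (10): [0,1], [0,2], [0,3], [0,4], [1,2], [1,3], [1,4], [2,3], [2,4], [3,4]
  2-simplices (10): [0,1,2], [0,1,3], [0,1,4], [0,2,3], [0,2,4], [0,3,4], [1,2,3], [1,2,4], [1,3,4], [2,3,4]
  3-simplices (5): [0,1,2,3], [0,1,2,4], [0,1,3,4], [0,2,3,4], [1,2,3,4]

Hence C_0 ≅ Z^5, C_1 ≅ Z^10, C_2 ≅ Z^10, C_3 ≅ Z^5.

∂_1: C_1 → C_0 maps an edge to its endpoints' difference, ∂[p,q] = q − p. For instance
  ∂[0,4] = [4] − [0].
This gives a 5×10 integer matrix of rank 4; reducing to Smith normal form yields diagonal entries (1,1,1,1).

Boundary ∂_2: C_2 → C_1 acts by ∂[p,q,r] = [q,r] − [p,r] + [p,q]. For instance
  ∂[0,3,4] = [3,4] − [0,4] + [0,3],
  ∂[0,1,3] = [1,3] − [0,3] + [0,1].
This gives a 10×10 integer matrix of rank 6; reducing to Smith normal form yields diagonal entries (1,1,1,1,1,1).

The boundary map ∂_3: C_3 → C_2 sends each 3-simplex σ to the alternating sum Σ_i (−1)^i (σ with its i-th vertex removed). For instance
  ∂[0,2,3,4] = [2,3,4] − [0,3,4] + [0,2,4] − [0,2,3],
  ∂[0,1,2,4] = [1,2,4] − [0,2,4] + [0,1,4] − [0,1,2].
As a 10×5 matrix over Z this has rank 4, with invariant factors (1,1,1,1).

Now H_k = ker ∂_k / im ∂_{k+1}, so:

  H_0: rank C_0 − rank ∂_1 = 5 − 4 = 1, and the invariant factors of ∂_1 are all 1, so H_0 ≅ Z.
  H_1: rank ker ∂_1 − rank ∂_2 = (10 − 4) − 6 = 0, and the invariant factors of ∂_2 are all 1, so H_1 ≅ 0.
  H_2: rank ker ∂_2 − rank ∂_3 = (10 − 6) − 4 = 0, and the invariant factors of ∂_3 are all 1, so H_2 ≅ 0.
  H_3: rank ker ∂_3 − rank ∂_4 = (5 − 4) − 0 = 1, and there is no ∂_4, so H_3 ≅ Z.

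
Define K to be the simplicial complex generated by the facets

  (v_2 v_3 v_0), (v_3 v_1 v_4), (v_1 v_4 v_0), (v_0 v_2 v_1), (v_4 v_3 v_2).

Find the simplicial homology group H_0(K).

H_0 = Z.

Take the total order v_0 < v_1 < v_2 < v_3 < v_4 on the vertex set. Then K (dimension 2) consists of the simplices:

  0-simplices (5): [v_0], [v_1], [v_2], [v_3], [v_4]
  1-simplices (10): [v_0,v_1], [v_0,v_2], [v_0,v_3], [v_0,v_4], [v_1,v_2], [v_1,v_3], [v_1,v_4], [v_2,v_3], [v_2,v_4], [v_3,v_4]
  2-simplices (5): [v_0,v_1,v_2], [v_0,v_1,v_4], [v_0,v_2,v_3], [v_1,v_3,v_4], [v_2,v_3,v_4]

giving chain groups C_0 ≅ Z^5, C_1 ≅ Z^10, C_2 ≅ Z^5.

∂_1: C_1 → C_0 is given by ∂[p,q] = [q] − [p].
The 5×10 boundary matrix has rank 4 and Smith normal form diag(1,1,1,1).

Boundary ∂_2: C_2 → C_1 maps a triangle to the signed sum of its edges. For instance
  ∂[v_0,v_1,v_2] = [v_1,v_2] − [v_0,v_2] + [v_0,v_1],
  ∂[v_0,v_2,v_3] = [v_2,v_3] − [v_0,v_3] + [v_0,v_2].
The 10×5 boundary matrix has rank 5 and Smith normal form diag(1,1,1,1,1).

Computing H_k = (kernel of ∂_k) / (image of ∂_{k+1}):

  H_0: rank C_0 − rank ∂_1 = 5 − 4 = 1, and the invariant factors of ∂_1 are all 1, so H_0 ≅ Z.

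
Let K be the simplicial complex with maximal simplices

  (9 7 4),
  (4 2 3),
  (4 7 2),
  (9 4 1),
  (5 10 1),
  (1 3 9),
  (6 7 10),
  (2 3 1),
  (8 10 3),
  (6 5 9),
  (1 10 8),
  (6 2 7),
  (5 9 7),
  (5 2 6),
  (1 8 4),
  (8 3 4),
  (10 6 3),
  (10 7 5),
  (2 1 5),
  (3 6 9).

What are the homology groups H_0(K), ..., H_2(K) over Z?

We work with the vertex ordering 1 < 2 < 3 < 4 < 5 < 6 < 7 < 8 < 9 < 10. The simplices of K, each written with vertices in increasing order, are:

  0-simplices (10): [1], [2], [3], [4], [5], [6], [7], [8], [9], [10]
  1-simplices (30): (30 of them)
  2-simplices (20): (20 of them)

Hence C_0 ≅ Z^10, C_1 ≅ Z^30, C_2 ≅ Z^20.

∂_1: C_1 → C_0 maps an edge to its endpoints' difference, ∂[p,q] = q − p. For instance
  ∂[1,4] = [4] − [1].
The resulting 10×30 matrix has rank 9, and its Smith normal form has invariant factors (1,1,1,1,1,1,1,1,1).

The boundary map ∂_2: C_2 → C_1 sends each 2-simplex [p,q,r] to [q,r] − [p,r] + [p,q]. For instance
  ∂[4,7,9] = [7,9] − [4,9] + [4,7],
  ∂[1,3,9] = [3,9] − [1,9] + [1,3].
The 30×20 boundary matrix has rank 20 and Smith normal form diag(1,1,1,1,1,1,1,1,1,1,1,1,1,1,1,1,1,1,1,2).

Reading off H_k = ker ∂_k / im ∂_{k+1}:

  H_0: rank C_0 − rank ∂_1 = 10 − 9 = 1, and the invariant factors of ∂_1 are all 1, so H_0 ≅ Z.
  H_1: rank ker ∂_1 − rank ∂_2 = (30 − 9) − 20 = 1, and ∂_2 has invariant factor 2 > 1, so H_1 ≅ Z ⊕ Z/2.
  H_2: rank ker ∂_2 − rank ∂_3 = (20 − 20) − 0 = 0, and there is no ∂_3, so H_2 ≅ 0.

As a check, the Euler characteristic is 10 − 30 + 20 = 0, which agrees with 1 − 1 + 0 = 0.

H_0 ≅ Z,  H_1 ≅ Z ⊕ Z/2,  H_2 = 0.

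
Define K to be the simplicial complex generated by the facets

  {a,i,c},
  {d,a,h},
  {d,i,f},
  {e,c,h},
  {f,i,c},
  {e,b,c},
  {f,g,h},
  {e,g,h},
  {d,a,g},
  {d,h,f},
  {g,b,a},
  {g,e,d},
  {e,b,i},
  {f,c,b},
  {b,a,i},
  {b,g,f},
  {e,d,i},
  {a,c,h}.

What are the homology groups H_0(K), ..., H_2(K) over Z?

H_0 ≅ Z,  H_1 ≅ Z ⊕ Z/2Z,  H_2 = 0.

Order the vertices as a < b < c < d < e < f < g < h < i. Listing each simplex with vertices in this order, K has dimension 2 with simplices:

  0-simplices (9): a, b, c, d, e, f, g, h, i
  1-simplices (27): ab, ac, ad, ag, ah, ai, bc, be, bf, bg, bi, ce, cf, ch, ci, de, df, dg, dh, di, eg, eh, ei, fg, fh, fi, gh
  2-simplices (18): abg, abi, ach, aci, adg, adh, bce, bcf, bei, bfg, ceh, cfi, deg, dei, dfh, dfi, egh, fgh

giving chain groups C_0 ≅ Z^9, C_1 ≅ Z^27, C_2 ≅ Z^18.

∂_1: C_1 → C_0 is given by ∂[p,q] = [q] − [p]. For instance
  ∂ab = b − a.
The resulting 9×27 matrix has rank 8, and its Smith normal form has invariant factors (1,1,1,1,1,1,1,1).

The boundary map ∂_2: C_2 → C_1 acts by ∂[p,q,r] = [q,r] − [p,r] + [p,q]. For instance
  ∂bcf = cf − bf + bc,
  ∂dfi = fi − di + df.
This gives a 27×18 integer matrix of rank 18; reducing to Smith normal form yields diagonal entries (1,1,1,1,1,1,1,1,1,1,1,1,1,1,1,1,1,2).

Reading off H_k = ker ∂_k / im ∂_{k+1}:

  H_0: rank C_0 − rank ∂_1 = 9 − 8 = 1, and the invariant factors of ∂_1 are all 1, so H_0 ≅ Z.
  H_1: rank ker ∂_1 − rank ∂_2 = (27 − 8) − 18 = 1, and ∂_2 has invariant factor 2 > 1, so H_1 ≅ Z ⊕ Z/2Z.
  H_2: rank ker ∂_2 − rank ∂_3 = (18 − 18) − 0 = 0, and there is no ∂_3, so H_2 ≅ 0.

(K is a triangulation of the Klein bottle.)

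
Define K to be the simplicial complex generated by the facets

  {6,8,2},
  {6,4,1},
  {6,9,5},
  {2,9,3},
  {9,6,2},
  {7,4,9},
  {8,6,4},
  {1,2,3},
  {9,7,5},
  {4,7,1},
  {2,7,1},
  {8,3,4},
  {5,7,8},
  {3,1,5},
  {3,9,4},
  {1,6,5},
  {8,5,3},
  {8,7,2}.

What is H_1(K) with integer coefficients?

Fix the vertex order 1 < 2 < 3 < 4 < 5 < 6 < 7 < 8 < 9 and write every simplex with vertices in increasing order. Then dim K = 2 and the simplices of K are:

  0-simplices (9): [1], [2], [3], [4], [5], [6], [7], [8], [9]
  1-simplices (27): (27 of them)
  2-simplices (18): [1,2,3], [1,2,7], [1,3,5], [1,4,6], [1,4,7], [1,5,6], [2,3,9], [2,6,8], [2,6,9], [2,7,8], [3,4,8], [3,4,9], [3,5,8], [4,6,8], [4,7,9], [5,6,9], [5,7,8], [5,7,9]

Hence C_0 ≅ Z^9, C_1 ≅ Z^27, C_2 ≅ Z^18.

Boundary ∂_1: C_1 → C_0 maps an edge to its endpoints' difference, ∂[p,q] = q − p. For instance
  ∂[6,9] = [9] − [6].
The 9×27 boundary matrix has rank 8 and Smith normal form diag(1,1,1,1,1,1,1,1).

Boundary ∂_2: C_2 → C_1 acts by ∂[p,q,r] = [q,r] − [p,r] + [p,q]. For instance
  ∂[2,6,9] = [6,9] − [2,9] + [2,6],
  ∂[1,4,7] = [4,7] − [1,7] + [1,4].
This gives a 27×18 integer matrix of rank 17; reducing to Smith normal form yields diagonal entries (1,1,1,1,1,1,1,1,1,1,1,1,1,1,1,1,1).

From H_k ≅ ker(∂_k) / im(∂_{k+1}) we obtain:

  H_1: rank ker ∂_1 − rank ∂_2 = (27 − 8) − 17 = 2, and the invariant factors of ∂_2 are all 1, so H_1 ≅ Z^2.

H_1 = Z^2.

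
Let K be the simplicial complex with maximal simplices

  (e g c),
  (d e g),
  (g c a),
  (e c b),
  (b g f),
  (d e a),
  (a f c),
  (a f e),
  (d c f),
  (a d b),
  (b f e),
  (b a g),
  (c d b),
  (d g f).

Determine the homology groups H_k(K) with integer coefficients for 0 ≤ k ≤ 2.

Take the total order a < b < c < d < e < f < g on the vertex set. Then K (dimension 2) consists of the simplices:

  0-simplices (7): a, b, c, d, e, f, g
  1-simplices (21): ab, ac, ad, ae, af, ag, bc, bd, be, bf, bg, cd, ce, cf, cg, de, df, dg, ef, eg, fg
  2-simplices (14): abd, abg, acf, acg, ade, aef, bcd, bce, bef, bfg, cdf, ceg, deg, dfg

giving chain groups C_0 ≅ Z^7, C_1 ≅ Z^21, C_2 ≅ Z^14.

The boundary map ∂_1: C_1 → C_0 is given by ∂[p,q] = [q] − [p]. For instance
  ∂bg = g − b.
The 7×21 boundary matrix has rank 6 and Smith normal form diag(1,1,1,1,1,1).

The boundary map ∂_2: C_2 → C_1 maps a triangle to the signed sum of its edges. For instance
  ∂dfg = fg − dg + df,
  ∂acf = cf − af + ac.
The 21×14 boundary matrix has rank 13 and Smith normal form diag(1,1,1,1,1,1,1,1,1,1,1,1,1).

Computing H_k = (kernel of ∂_k) / (image of ∂_{k+1}):

  H_0: rank C_0 − rank ∂_1 = 7 − 6 = 1, and the invariant factors of ∂_1 are all 1, so H_0 = Z.
  H_1: rank ker ∂_1 − rank ∂_2 = (21 − 6) − 13 = 2, and the invariant factors of ∂_2 are all 1, so H_1 = Z^2.
  H_2: rank ker ∂_2 − rank ∂_3 = (14 − 13) − 0 = 1, and there is no ∂_3, so H_2 = Z.

As a check, the Euler characteristic is 7 − 21 + 14 = 0, which agrees with 1 − 2 + 1 = 0.

H_0 = Z,  H_1 = Z^2,  H_2 = Z.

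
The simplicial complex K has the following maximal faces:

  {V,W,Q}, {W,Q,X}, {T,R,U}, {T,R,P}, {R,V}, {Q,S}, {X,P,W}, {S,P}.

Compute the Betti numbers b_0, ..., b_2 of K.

b_0 = 1, b_1 = 2, b_2 = 0.

Take the total order P < Q < R < S < T < U < V < W < X on the vertex set. Then K (dimension 2) consists of the simplices:

  0-simplices (9): P, Q, R, S, T, U, V, W, X
  1-simplices (15): PR, PS, PT, PW, PX, QS, QV, QW, QX, RT, RU, RV, TU, VW, WX
  2-simplices (5): PRT, PWX, QVW, QWX, RTU

Hence C_0 ≅ Z^9, C_1 ≅ Z^15, C_2 ≅ Z^5.

The boundary map ∂_1: C_1 → C_0 is given by ∂[p,q] = [q] − [p].
The resulting 9×15 matrix has rank 8, and its Smith normal form has invariant factors (1,1,1,1,1,1,1,1).

∂_2: C_2 → C_1 maps a triangle to the signed sum of its edges. For instance
  ∂PRT = RT − PT + PR,
  ∂RTU = TU − RU + RT.
As a 15×5 matrix over Z this has rank 5, with invariant factors (1,1,1,1,1).

Reading off H_k = ker ∂_k / im ∂_{k+1}:

  H_0: rank C_0 − rank ∂_1 = 9 − 8 = 1, and the invariant factors of ∂_1 are all 1, so H_0 ≅ Z.
  H_1: rank ker ∂_1 − rank ∂_2 = (15 − 8) − 5 = 2, and the invariant factors of ∂_2 are all 1, so H_1 ≅ Z^2.
  H_2: rank ker ∂_2 − rank ∂_3 = (5 − 5) − 0 = 0, and there is no ∂_3, so H_2 ≅ 0.

As a check, the Euler characteristic is 9 − 15 + 5 = -1, which agrees with 1 − 2 + 0 = -1.

Hence the Betti numbers are b_0 = 1, b_1 = 2, b_2 = 0.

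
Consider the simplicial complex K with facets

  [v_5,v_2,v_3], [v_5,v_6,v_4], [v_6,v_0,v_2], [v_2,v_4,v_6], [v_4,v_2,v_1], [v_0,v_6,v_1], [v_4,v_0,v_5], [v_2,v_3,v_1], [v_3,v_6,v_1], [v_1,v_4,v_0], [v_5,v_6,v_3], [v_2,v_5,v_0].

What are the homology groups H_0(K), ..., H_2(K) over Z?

Take the total order v_0 < v_1 < v_2 < v_3 < v_4 < v_5 < v_6 on the vertex set. Then K (dimension 2) consists of the simplices:

  0-simplices (7): [v_0], [v_1], [v_2], [v_3], [v_4], [v_5], [v_6]
  1-simplices (18): (18 of them)
  2-simplices (12): (12 of them)

so the chain groups are C_0 ≅ Z^7, C_1 ≅ Z^18, C_2 ≅ Z^12.

The boundary map ∂_1: C_1 → C_0 is given by ∂[p,q] = [q] − [p]. For instance
  ∂[v_4,v_5] = [v_5] − [v_4].
This gives a 7×18 integer matrix of rank 6; reducing to Smith normal form yields diagonal entries (1,1,1,1,1,1).

Boundary ∂_2: C_2 → C_1 maps a triangle to the signed sum of its edges. For instance
  ∂[v_2,v_3,v_5] = [v_3,v_5] − [v_2,v_5] + [v_2,v_3],
  ∂[v_0,v_1,v_4] = [v_1,v_4] − [v_0,v_4] + [v_0,v_1].
As a 18×12 matrix over Z this has rank 12, with invariant factors (1,1,1,1,1,1,1,1,1,1,1,2).

Reading off H_k = ker ∂_k / im ∂_{k+1}:

  H_0: rank C_0 − rank ∂_1 = 7 − 6 = 1, and the invariant factors of ∂_1 are all 1, so H_0 ≅ Z.
  H_1: rank ker ∂_1 − rank ∂_2 = (18 − 6) − 12 = 0, and ∂_2 has invariant factor 2 > 1, so H_1 ≅ Z/2Z.
  H_2: rank ker ∂_2 − rank ∂_3 = (12 − 12) − 0 = 0, and there is no ∂_3, so H_2 ≅ 0.

H_0 ≅ Z,  H_1 ≅ Z/2Z,  H_2 = 0.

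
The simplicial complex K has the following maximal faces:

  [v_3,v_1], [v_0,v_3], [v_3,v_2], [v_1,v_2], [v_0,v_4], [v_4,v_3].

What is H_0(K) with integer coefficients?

Order the vertices as v_0 < v_1 < v_2 < v_3 < v_4. Listing each simplex with vertices in this order, K has dimension 1 with simplices:

  0-simplices (5): [v_0], [v_1], [v_2], [v_3], [v_4]
  1-simplices (6): [v_0,v_3], [v_0,v_4], [v_1,v_2], [v_1,v_3], [v_2,v_3], [v_3,v_4]

giving chain groups C_0 ≅ Z^5, C_1 ≅ Z^6.

∂_1: C_1 → C_0 is given by ∂[p,q] = [q] − [p].
This gives a 5×6 integer matrix of rank 4; reducing to Smith normal form yields diagonal entries (1,1,1,1).

From H_k ≅ ker(∂_k) / im(∂_{k+1}) we obtain:

  H_0: rank C_0 − rank ∂_1 = 5 − 4 = 1, and the invariant factors of ∂_1 are all 1, so H_0 ≅ Z.

H_0 = Z.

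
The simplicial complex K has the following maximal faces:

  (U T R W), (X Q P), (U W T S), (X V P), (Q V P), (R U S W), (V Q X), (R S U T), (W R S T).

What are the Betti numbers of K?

b_0 = 2, b_1 = 0, b_2 = 1, b_3 = 1.

We work with the vertex ordering P < Q < R < S < T < U < V < W < X. The simplices of K, each written with vertices in increasing order, are:

  0-simplices (9): P, Q, R, S, T, U, V, W, X
  1-simplices (16): PQ, PV, PX, QV, QX, RS, RT, RU, RW, ST, SU, SW, TU, TW, UW, VX
  2-simplices (14): PQV, PQX, PVX, QVX, RST, RSU, RSW, RTU, RTW, RUW, STU, STW, SUW, TUW
  3-simplices (5): RSTU, RSTW, RSUW, RTUW, STUW

so the chain groups are C_0 ≅ Z^9, C_1 ≅ Z^16, C_2 ≅ Z^14, C_3 ≅ Z^5.

Boundary ∂_1: C_1 → C_0 maps an edge to its endpoints' difference, ∂[p,q] = q − p.
The 9×16 boundary matrix has rank 7 and Smith normal form diag(1,1,1,1,1,1,1).

∂_2: C_2 → C_1 acts by ∂[p,q,r] = [q,r] − [p,r] + [p,q]. For instance
  ∂QVX = VX − QX + QV,
  ∂RSW = SW − RW + RS.
As a 16×14 matrix over Z this has rank 9, with invariant factors (1,1,1,1,1,1,1,1,1).

∂_3: C_3 → C_2 sends each 3-simplex σ to the alternating sum Σ_i (−1)^i (σ with its i-th vertex removed). For instance
  ∂RSUW = SUW − RUW + RSW − RSU,
  ∂RSTU = STU − RTU + RSU − RST.
As a 14×5 matrix over Z this has rank 4, with invariant factors (1,1,1,1).

Reading off H_k = ker ∂_k / im ∂_{k+1}:

  H_0: rank C_0 − rank ∂_1 = 9 − 7 = 2, and the invariant factors of ∂_1 are all 1, so H_0 ≅ Z^2.
  H_1: rank ker ∂_1 − rank ∂_2 = (16 − 7) − 9 = 0, and the invariant factors of ∂_2 are all 1, so H_1 ≅ 0.
  H_2: rank ker ∂_2 − rank ∂_3 = (14 − 9) − 4 = 1, and the invariant factors of ∂_3 are all 1, so H_2 ≅ Z.
  H_3: rank ker ∂_3 − rank ∂_4 = (5 − 4) − 0 = 1, and there is no ∂_4, so H_3 ≅ Z.

As a check, the Euler characteristic is 9 − 16 + 14 − 5 = 2, which agrees with 2 − 0 + 1 − 1 = 2.

Hence the Betti numbers are b_0 = 2, b_1 = 0, b_2 = 1, b_3 = 1.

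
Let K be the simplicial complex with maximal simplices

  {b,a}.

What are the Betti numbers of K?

b_0 = 1, b_1 = 0.

K has 2 vertices, 1 edge.
rank ∂_0 = 0, rank ∂_1 = 1 ⇒ b_0 = 2 − 0 − 1 = 1; all invariant factors of ∂_1 are 1 so no torsion. So H_0 ≅ Z.
rank ∂_1 = 1, rank ∂_2 = 0 ⇒ b_1 = 1 − 1 − 0 = 0. So H_1 ≅ 0.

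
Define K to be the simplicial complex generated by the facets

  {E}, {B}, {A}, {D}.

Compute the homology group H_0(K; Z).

K has 4 vertices.
rank ∂_0 = 0, rank ∂_1 = 0 ⇒ b_0 = 4 − 0 − 0 = 4. So H_0 ≅ Z^4.

H_0 ≅ Z^4.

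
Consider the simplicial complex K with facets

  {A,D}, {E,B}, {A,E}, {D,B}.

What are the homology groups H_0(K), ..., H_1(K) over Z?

H_0 = Z,  H_1 = Z.

Order the vertices as A < B < D < E. Listing each simplex with vertices in this order, K has dimension 1 with simplices:

  0-simplices (4): A, B, D, E
  1-simplices (4): AD, AE, BD, BE

Hence C_0 ≅ Z^4, C_1 ≅ Z^4.

The boundary map ∂_1: C_1 → C_0 sends each edge [p,q] (with p < q) to q − p. For instance
  ∂BE = E − B.
As a 4×4 matrix over Z this has rank 3, with invariant factors (1,1,1).

Computing H_k = (kernel of ∂_k) / (image of ∂_{k+1}):

  H_0: rank C_0 − rank ∂_1 = 4 − 3 = 1, and the invariant factors of ∂_1 are all 1, so H_0 ≅ Z.
  H_1: rank ker ∂_1 − rank ∂_2 = (4 − 3) − 0 = 1, and there is no ∂_2, so H_1 ≅ Z.

As a check, the Euler characteristic is 4 − 4 = 0, which agrees with 1 − 1 = 0.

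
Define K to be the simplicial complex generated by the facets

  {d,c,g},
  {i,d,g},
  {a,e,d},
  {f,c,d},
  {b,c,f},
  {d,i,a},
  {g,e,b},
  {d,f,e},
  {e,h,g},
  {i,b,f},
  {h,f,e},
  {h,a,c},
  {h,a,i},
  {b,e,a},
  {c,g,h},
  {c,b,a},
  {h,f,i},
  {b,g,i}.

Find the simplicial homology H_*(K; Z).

Fix the vertex order a < b < c < d < e < f < g < h < i and write every simplex with vertices in increasing order. Then dim K = 2 and the simplices of K are:

  0-simplices (9): a, b, c, d, e, f, g, h, i
  1-simplices (27): ab, ac, ad, ae, ah, ai, bc, be, bf, bg, bi, cd, cf, cg, ch, de, df, dg, di, ef, eg, eh, fh, fi, gh, gi, hi
  2-simplices (18): abc, abe, ach, ade, adi, ahi, bcf, beg, bfi, bgi, cdf, cdg, cgh, def, dgi, efh, egh, fhi

giving chain groups C_0 ≅ Z^9, C_1 ≅ Z^27, C_2 ≅ Z^18.

∂_1: C_1 → C_0 maps an edge to its endpoints' difference, ∂[p,q] = q − p. For instance
  ∂ef = f − e.
This gives a 9×27 integer matrix of rank 8; reducing to Smith normal form yields diagonal entries (1,1,1,1,1,1,1,1).

The boundary map ∂_2: C_2 → C_1 sends each 2-simplex [p,q,r] to [q,r] − [p,r] + [p,q]. For instance
  ∂cdf = df − cf + cd,
  ∂abe = be − ae + ab.
This gives a 27×18 integer matrix of rank 17; reducing to Smith normal form yields diagonal entries (1,1,1,1,1,1,1,1,1,1,1,1,1,1,1,1,1).

Reading off H_k = ker ∂_k / im ∂_{k+1}:

  H_0: rank C_0 − rank ∂_1 = 9 − 8 = 1, and the invariant factors of ∂_1 are all 1, so H_0 = Z.
  H_1: rank ker ∂_1 − rank ∂_2 = (27 − 8) − 17 = 2, and the invariant factors of ∂_2 are all 1, so H_1 = Z^2.
  H_2: rank ker ∂_2 − rank ∂_3 = (18 − 17) − 0 = 1, and there is no ∂_3, so H_2 = Z.

As a check, the Euler characteristic is 9 − 27 + 18 = 0, which agrees with 1 − 2 + 1 = 0.

H_0 = Z,  H_1 = Z^2,  H_2 = Z.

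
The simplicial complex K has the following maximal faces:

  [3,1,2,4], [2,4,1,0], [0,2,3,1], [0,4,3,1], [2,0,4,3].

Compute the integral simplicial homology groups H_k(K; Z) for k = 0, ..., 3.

H_0 ≅ Z,  H_1 = 0,  H_2 = 0,  H_3 ≅ Z.

We work with the vertex ordering 0 < 1 < 2 < 3 < 4. The simplices of K, each written with vertices in increasing order, are:

  0-simplices (5): [0], [1], [2], [3], [4]
  1-simplices (10): [0,1], [0,2], [0,3], [0,4], [1,2], [1,3], [1,4], [2,3], [2,4], [3,4]
  2-simplices (10): [0,1,2], [0,1,3], [0,1,4], [0,2,3], [0,2,4], [0,3,4], [1,2,3], [1,2,4], [1,3,4], [2,3,4]
  3-simplices (5): [0,1,2,3], [0,1,2,4], [0,1,3,4], [0,2,3,4], [1,2,3,4]

Hence C_0 ≅ Z^5, C_1 ≅ Z^10, C_2 ≅ Z^10, C_3 ≅ Z^5.

∂_1: C_1 → C_0 is given by ∂[p,q] = [q] − [p].
The 5×10 boundary matrix has rank 4 and Smith normal form diag(1,1,1,1).

∂_2: C_2 → C_1 sends each 2-simplex [p,q,r] to [q,r] − [p,r] + [p,q]. For instance
  ∂[0,1,4] = [1,4] − [0,4] + [0,1],
  ∂[0,1,2] = [1,2] − [0,2] + [0,1].
As a 10×10 matrix over Z this has rank 6, with invariant factors (1,1,1,1,1,1).

∂_3: C_3 → C_2 sends each 3-simplex σ to the alternating sum Σ_i (−1)^i (σ with its i-th vertex removed). For instance
  ∂[0,1,2,3] = [1,2,3] − [0,2,3] + [0,1,3] − [0,1,2],
  ∂[0,1,2,4] = [1,2,4] − [0,2,4] + [0,1,4] − [0,1,2].
The resulting 10×5 matrix has rank 4, and its Smith normal form has invariant factors (1,1,1,1).

Computing H_k = (kernel of ∂_k) / (image of ∂_{k+1}):

  H_0: rank C_0 − rank ∂_1 = 5 − 4 = 1, and the invariant factors of ∂_1 are all 1, so H_0 = Z.
  H_1: rank ker ∂_1 − rank ∂_2 = (10 − 4) − 6 = 0, and the invariant factors of ∂_2 are all 1, so H_1 = 0.
  H_2: rank ker ∂_2 − rank ∂_3 = (10 − 6) − 4 = 0, and the invariant factors of ∂_3 are all 1, so H_2 = 0.
  H_3: rank ker ∂_3 − rank ∂_4 = (5 − 4) − 0 = 1, and there is no ∂_4, so H_3 = Z.

As a check, the Euler characteristic is 5 − 10 + 10 − 5 = 0, which agrees with 1 − 0 + 0 − 1 = 0.
(K is a triangulation of the 3-sphere S^3.)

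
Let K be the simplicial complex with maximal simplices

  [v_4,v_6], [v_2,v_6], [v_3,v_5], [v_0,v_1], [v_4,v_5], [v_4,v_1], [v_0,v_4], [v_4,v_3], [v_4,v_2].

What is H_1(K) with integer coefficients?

Fix the vertex order v_0 < v_1 < v_2 < v_3 < v_4 < v_5 < v_6 and write every simplex with vertices in increasing order. Then dim K = 1 and the simplices of K are:

  0-simplices (7): [v_0], [v_1], [v_2], [v_3], [v_4], [v_5], [v_6]
  1-simplices (9): [v_0,v_1], [v_0,v_4], [v_1,v_4], [v_2,v_4], [v_2,v_6], [v_3,v_4], [v_3,v_5], [v_4,v_5], [v_4,v_6]

so the chain groups are C_0 ≅ Z^7, C_1 ≅ Z^9.

Boundary ∂_1: C_1 → C_0 sends each edge [p,q] (with p < q) to q − p. For instance
  ∂[v_4,v_6] = [v_6] − [v_4].
As a 7×9 matrix over Z this has rank 6, with invariant factors (1,1,1,1,1,1).

From H_k ≅ ker(∂_k) / im(∂_{k+1}) we obtain:

  H_1: rank ker ∂_1 − rank ∂_2 = (9 − 6) − 0 = 3, and there is no ∂_2, so H_1 ≅ Z^3.

H_1 = Z^3.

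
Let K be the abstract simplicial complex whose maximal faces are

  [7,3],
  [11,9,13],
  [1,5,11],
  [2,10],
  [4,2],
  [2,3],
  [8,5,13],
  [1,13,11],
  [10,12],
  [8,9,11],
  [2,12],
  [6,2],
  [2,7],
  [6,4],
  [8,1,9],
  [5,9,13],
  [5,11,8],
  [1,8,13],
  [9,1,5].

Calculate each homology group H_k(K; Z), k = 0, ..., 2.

H_0 = Z^2,  H_1 = Z^3 ⊕ Z/2Z,  H_2 = 0.

Fix the vertex order 1 < 2 < 3 < 4 < 5 < 6 < 7 < 8 < 9 < 10 < 11 < 12 < 13 and write every simplex with vertices in increasing order. Then dim K = 2 and the simplices of K are:

  0-simplices (13): [1], [2], [3], [4], [5], [6], [7], [8], [9], [10], [11], [12], [13]
  1-simplices (24): (24 of them)
  2-simplices (10): [1,5,9], [1,5,11], [1,8,9], [1,8,13], [1,11,13], [5,8,11], [5,8,13], [5,9,13], [8,9,11], [9,11,13]

Hence C_0 ≅ Z^13, C_1 ≅ Z^24, C_2 ≅ Z^10.

∂_1: C_1 → C_0 sends each edge [p,q] (with p < q) to q − p.
As a 13×24 matrix over Z this has rank 11, with invariant factors (1,1,1,1,1,1,1,1,1,1,1).

The boundary map ∂_2: C_2 → C_1 maps a triangle to the signed sum of its edges. For instance
  ∂[1,5,11] = [5,11] − [1,11] + [1,5],
  ∂[1,8,9] = [8,9] − [1,9] + [1,8].
The resulting 24×10 matrix has rank 10, and its Smith normal form has invariant factors (1,1,1,1,1,1,1,1,1,2).

Computing H_k = (kernel of ∂_k) / (image of ∂_{k+1}):

  H_0: rank C_0 − rank ∂_1 = 13 − 11 = 2, and the invariant factors of ∂_1 are all 1, so H_0 ≅ Z^2.
  H_1: rank ker ∂_1 − rank ∂_2 = (24 − 11) − 10 = 3, and ∂_2 has invariant factor 2 > 1, so H_1 ≅ Z^3 ⊕ Z/2Z.
  H_2: rank ker ∂_2 − rank ∂_3 = (10 − 10) − 0 = 0, and there is no ∂_3, so H_2 ≅ 0.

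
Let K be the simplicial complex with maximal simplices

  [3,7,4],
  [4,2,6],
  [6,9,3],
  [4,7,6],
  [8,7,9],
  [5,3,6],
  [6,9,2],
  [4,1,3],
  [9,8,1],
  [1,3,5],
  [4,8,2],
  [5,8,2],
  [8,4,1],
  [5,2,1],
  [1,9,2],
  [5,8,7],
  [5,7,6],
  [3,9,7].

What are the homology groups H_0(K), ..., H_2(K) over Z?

We work with the vertex ordering 1 < 2 < 3 < 4 < 5 < 6 < 7 < 8 < 9. The simplices of K, each written with vertices in increasing order, are:

  0-simplices (9): [1], [2], [3], [4], [5], [6], [7], [8], [9]
  1-simplices (27): (27 of them)
  2-simplices (18): [1,2,5], [1,2,9], [1,3,4], [1,3,5], [1,4,8], [1,8,9], [2,4,6], [2,4,8], [2,5,8], [2,6,9], [3,4,7], [3,5,6], [3,6,9], [3,7,9], [4,6,7], [5,6,7], [5,7,8], [7,8,9]

Hence C_0 ≅ Z^9, C_1 ≅ Z^27, C_2 ≅ Z^18.

Boundary ∂_1: C_1 → C_0 is given by ∂[p,q] = [q] − [p]. For instance
  ∂[2,8] = [8] − [2].
The 9×27 boundary matrix has rank 8 and Smith normal form diag(1,1,1,1,1,1,1,1).

Boundary ∂_2: C_2 → C_1 sends each 2-simplex [p,q,r] to [q,r] − [p,r] + [p,q]. For instance
  ∂[2,4,6] = [4,6] − [2,6] + [2,4],
  ∂[3,7,9] = [7,9] − [3,9] + [3,7].
The 27×18 boundary matrix has rank 18 and Smith normal form diag(1,1,1,1,1,1,1,1,1,1,1,1,1,1,1,1,1,2).

Now H_k = ker ∂_k / im ∂_{k+1}, so:

  H_0: rank C_0 − rank ∂_1 = 9 − 8 = 1, and the invariant factors of ∂_1 are all 1, so H_0 = Z.
  H_1: rank ker ∂_1 − rank ∂_2 = (27 − 8) − 18 = 1, and ∂_2 has invariant factor 2 > 1, so H_1 = Z ⊕ Z_2.
  H_2: rank ker ∂_2 − rank ∂_3 = (18 − 18) − 0 = 0, and there is no ∂_3, so H_2 = 0.

As a check, the Euler characteristic is 9 − 27 + 18 = 0, which agrees with 1 − 1 + 0 = 0.

H_0 = Z,  H_1 = Z ⊕ Z_2,  H_2 = 0.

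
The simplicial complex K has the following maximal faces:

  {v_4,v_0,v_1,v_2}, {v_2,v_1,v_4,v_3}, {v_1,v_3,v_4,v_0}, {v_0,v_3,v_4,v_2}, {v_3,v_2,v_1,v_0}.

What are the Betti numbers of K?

b_0 = 1, b_1 = 0, b_2 = 0, b_3 = 1.

Order the vertices as v_0 < v_1 < v_2 < v_3 < v_4. Listing each simplex with vertices in this order, K has dimension 3 with simplices:

  0-simplices (5): [v_0], [v_1], [v_2], [v_3], [v_4]
  1-simplices (10): [v_0,v_1], [v_0,v_2], [v_0,v_3], [v_0,v_4], [v_1,v_2], [v_1,v_3], [v_1,v_4], [v_2,v_3], [v_2,v_4], [v_3,v_4]
  2-simplices (10): [v_0,v_1,v_2], [v_0,v_1,v_3], [v_0,v_1,v_4], [v_0,v_2,v_3], [v_0,v_2,v_4], [v_0,v_3,v_4], [v_1,v_2,v_3], [v_1,v_2,v_4], [v_1,v_3,v_4], [v_2,v_3,v_4]
  3-simplices (5): [v_0,v_1,v_2,v_3], [v_0,v_1,v_2,v_4], [v_0,v_1,v_3,v_4], [v_0,v_2,v_3,v_4], [v_1,v_2,v_3,v_4]

so the chain groups are C_0 ≅ Z^5, C_1 ≅ Z^10, C_2 ≅ Z^10, C_3 ≅ Z^5.

The boundary map ∂_1: C_1 → C_0 is given by ∂[p,q] = [q] − [p]. For instance
  ∂[v_0,v_1] = [v_1] − [v_0].
As a 5×10 matrix over Z this has rank 4, with invariant factors (1,1,1,1).

The boundary map ∂_2: C_2 → C_1 sends each 2-simplex [p,q,r] to [q,r] − [p,r] + [p,q]. For instance
  ∂[v_1,v_2,v_3] = [v_2,v_3] − [v_1,v_3] + [v_1,v_2],
  ∂[v_0,v_3,v_4] = [v_3,v_4] − [v_0,v_4] + [v_0,v_3].
The 10×10 boundary matrix has rank 6 and Smith normal form diag(1,1,1,1,1,1).

Boundary ∂_3: C_3 → C_2 sends each 3-simplex σ to the alternating sum Σ_i (−1)^i (σ with its i-th vertex removed). For instance
  ∂[v_0,v_1,v_2,v_4] = [v_1,v_2,v_4] − [v_0,v_2,v_4] + [v_0,v_1,v_4] − [v_0,v_1,v_2],
  ∂[v_0,v_1,v_2,v_3] = [v_1,v_2,v_3] − [v_0,v_2,v_3] + [v_0,v_1,v_3] − [v_0,v_1,v_2].
The 10×5 boundary matrix has rank 4 and Smith normal form diag(1,1,1,1).

From H_k ≅ ker(∂_k) / im(∂_{k+1}) we obtain:

  H_0: rank C_0 − rank ∂_1 = 5 − 4 = 1, and the invariant factors of ∂_1 are all 1, so H_0 = Z.
  H_1: rank ker ∂_1 − rank ∂_2 = (10 − 4) − 6 = 0, and the invariant factors of ∂_2 are all 1, so H_1 = 0.
  H_2: rank ker ∂_2 − rank ∂_3 = (10 − 6) − 4 = 0, and the invariant factors of ∂_3 are all 1, so H_2 = 0.
  H_3: rank ker ∂_3 − rank ∂_4 = (5 − 4) − 0 = 1, and there is no ∂_4, so H_3 = Z.

As a check, the Euler characteristic is 5 − 10 + 10 − 5 = 0, which agrees with 1 − 0 + 0 − 1 = 0.

Hence the Betti numbers are b_0 = 1, b_1 = 0, b_2 = 0, b_3 = 1.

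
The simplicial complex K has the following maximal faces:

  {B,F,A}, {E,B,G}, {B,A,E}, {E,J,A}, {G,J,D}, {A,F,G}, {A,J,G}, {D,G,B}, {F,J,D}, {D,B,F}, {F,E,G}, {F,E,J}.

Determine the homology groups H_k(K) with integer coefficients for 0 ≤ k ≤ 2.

Fix the vertex order A < B < D < E < F < G < J and write every simplex with vertices in increasing order. Then dim K = 2 and the simplices of K are:

  0-simplices (7): A, B, D, E, F, G, J
  1-simplices (18): AB, AE, AF, AG, AJ, BD, BE, BF, BG, DF, DG, DJ, EF, EG, EJ, FG, FJ, GJ
  2-simplices (12): ABE, ABF, AEJ, AFG, AGJ, BDF, BDG, BEG, DFJ, DGJ, EFG, EFJ

giving chain groups C_0 ≅ Z^7, C_1 ≅ Z^18, C_2 ≅ Z^12.

The boundary map ∂_1: C_1 → C_0 sends each edge [p,q] (with p < q) to q − p. For instance
  ∂DG = G − D.
The 7×18 boundary matrix has rank 6 and Smith normal form diag(1,1,1,1,1,1).

Boundary ∂_2: C_2 → C_1 acts by ∂[p,q,r] = [q,r] − [p,r] + [p,q]. For instance
  ∂ABF = BF − AF + AB,
  ∂DGJ = GJ − DJ + DG.
This gives a 18×12 integer matrix of rank 12; reducing to Smith normal form yields diagonal entries (1,1,1,1,1,1,1,1,1,1,1,2).

Computing H_k = (kernel of ∂_k) / (image of ∂_{k+1}):

  H_0: rank C_0 − rank ∂_1 = 7 − 6 = 1, and the invariant factors of ∂_1 are all 1, so H_0 = Z.
  H_1: rank ker ∂_1 − rank ∂_2 = (18 − 6) − 12 = 0, and ∂_2 has invariant factor 2 > 1, so H_1 = Z/2.
  H_2: rank ker ∂_2 − rank ∂_3 = (12 − 12) − 0 = 0, and there is no ∂_3, so H_2 = 0.

As a check, the Euler characteristic is 7 − 18 + 12 = 1, which agrees with 1 − 0 + 0 = 1.
(K is a triangulation of the real projective plane RP^2.)

H_0 ≅ Z,  H_1 ≅ Z/2,  H_2 = 0.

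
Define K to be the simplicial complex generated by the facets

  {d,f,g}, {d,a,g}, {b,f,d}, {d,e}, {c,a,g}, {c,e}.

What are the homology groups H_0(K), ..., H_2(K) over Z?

K has 7 vertices, 11 edges, 4 triangles.
rank ∂_0 = 0, rank ∂_1 = 6 ⇒ b_0 = 7 − 0 − 6 = 1; all invariant factors of ∂_1 are 1 so no torsion. So H_0 ≅ Z.
rank ∂_1 = 6, rank ∂_2 = 4 ⇒ b_1 = 11 − 6 − 4 = 1; all invariant factors of ∂_2 are 1 so no torsion. So H_1 ≅ Z.
rank ∂_2 = 4, rank ∂_3 = 0 ⇒ b_2 = 4 − 4 − 0 = 0. So H_2 ≅ 0.

H_0 = Z,  H_1 = Z,  H_2 = 0.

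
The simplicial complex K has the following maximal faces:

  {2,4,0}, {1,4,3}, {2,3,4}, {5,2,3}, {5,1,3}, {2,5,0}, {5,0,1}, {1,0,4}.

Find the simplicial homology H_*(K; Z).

H_0 ≅ Z,  H_1 = 0,  H_2 ≅ Z.

Fix the vertex order 0 < 1 < 2 < 3 < 4 < 5 and write every simplex with vertices in increasing order. Then dim K = 2 and the simplices of K are:

  0-simplices (6): [0], [1], [2], [3], [4], [5]
  1-simplices (12): [0,1], [0,2], [0,4], [0,5], [1,3], [1,4], [1,5], [2,3], [2,4], [2,5], [3,4], [3,5]
  2-simplices (8): [0,1,4], [0,1,5], [0,2,4], [0,2,5], [1,3,4], [1,3,5], [2,3,4], [2,3,5]

Hence C_0 ≅ Z^6, C_1 ≅ Z^12, C_2 ≅ Z^8.

Boundary ∂_1: C_1 → C_0 is given by ∂[p,q] = [q] − [p]. For instance
  ∂[0,5] = [5] − [0].
This gives a 6×12 integer matrix of rank 5; reducing to Smith normal form yields diagonal entries (1,1,1,1,1).

The boundary map ∂_2: C_2 → C_1 maps a triangle to the signed sum of its edges. For instance
  ∂[2,3,4] = [3,4] − [2,4] + [2,3],
  ∂[0,2,4] = [2,4] − [0,4] + [0,2].
The 12×8 boundary matrix has rank 7 and Smith normal form diag(1,1,1,1,1,1,1).

From H_k ≅ ker(∂_k) / im(∂_{k+1}) we obtain:

  H_0: rank C_0 − rank ∂_1 = 6 − 5 = 1, and the invariant factors of ∂_1 are all 1, so H_0 = Z.
  H_1: rank ker ∂_1 − rank ∂_2 = (12 − 5) − 7 = 0, and the invariant factors of ∂_2 are all 1, so H_1 = 0.
  H_2: rank ker ∂_2 − rank ∂_3 = (8 − 7) − 0 = 1, and there is no ∂_3, so H_2 = Z.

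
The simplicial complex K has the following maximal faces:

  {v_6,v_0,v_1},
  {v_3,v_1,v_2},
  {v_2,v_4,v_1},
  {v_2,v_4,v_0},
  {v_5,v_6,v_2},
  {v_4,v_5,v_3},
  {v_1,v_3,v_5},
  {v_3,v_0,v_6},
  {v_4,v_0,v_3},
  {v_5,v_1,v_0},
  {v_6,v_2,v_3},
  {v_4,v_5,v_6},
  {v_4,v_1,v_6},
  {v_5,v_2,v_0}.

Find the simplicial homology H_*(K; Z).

We work with the vertex ordering v_0 < v_1 < v_2 < v_3 < v_4 < v_5 < v_6. The simplices of K, each written with vertices in increasing order, are:

  0-simplices (7): [v_0], [v_1], [v_2], [v_3], [v_4], [v_5], [v_6]
  1-simplices (21): (21 of them)
  2-simplices (14): (14 of them)

Hence C_0 ≅ Z^7, C_1 ≅ Z^21, C_2 ≅ Z^14.

Boundary ∂_1: C_1 → C_0 sends each edge [p,q] (with p < q) to q − p. For instance
  ∂[v_2,v_5] = [v_5] − [v_2].
This gives a 7×21 integer matrix of rank 6; reducing to Smith normal form yields diagonal entries (1,1,1,1,1,1).

The boundary map ∂_2: C_2 → C_1 maps a triangle to the signed sum of its edges. For instance
  ∂[v_2,v_5,v_6] = [v_5,v_6] − [v_2,v_6] + [v_2,v_5],
  ∂[v_2,v_3,v_6] = [v_3,v_6] − [v_2,v_6] + [v_2,v_3].
The resulting 21×14 matrix has rank 13, and its Smith normal form has invariant factors (1,1,1,1,1,1,1,1,1,1,1,1,1).

Now H_k = ker ∂_k / im ∂_{k+1}, so:

  H_0: rank C_0 − rank ∂_1 = 7 − 6 = 1, and the invariant factors of ∂_1 are all 1, so H_0 ≅ Z.
  H_1: rank ker ∂_1 − rank ∂_2 = (21 − 6) − 13 = 2, and the invariant factors of ∂_2 are all 1, so H_1 ≅ Z^2.
  H_2: rank ker ∂_2 − rank ∂_3 = (14 − 13) − 0 = 1, and there is no ∂_3, so H_2 ≅ Z.

As a check, the Euler characteristic is 7 − 21 + 14 = 0, which agrees with 1 − 2 + 1 = 0.

H_0 ≅ Z,  H_1 ≅ Z^2,  H_2 ≅ Z.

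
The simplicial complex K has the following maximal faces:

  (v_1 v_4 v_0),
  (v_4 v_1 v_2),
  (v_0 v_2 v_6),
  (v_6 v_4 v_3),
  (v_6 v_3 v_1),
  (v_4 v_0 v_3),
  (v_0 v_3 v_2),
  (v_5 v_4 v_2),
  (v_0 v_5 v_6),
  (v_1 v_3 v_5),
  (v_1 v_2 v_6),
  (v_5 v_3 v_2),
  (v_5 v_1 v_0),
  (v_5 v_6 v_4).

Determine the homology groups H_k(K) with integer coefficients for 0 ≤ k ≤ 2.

H_0 = Z,  H_1 = Z^2,  H_2 = Z.

We work with the vertex ordering v_0 < v_1 < v_2 < v_3 < v_4 < v_5 < v_6. The simplices of K, each written with vertices in increasing order, are:

  0-simplices (7): [v_0], [v_1], [v_2], [v_3], [v_4], [v_5], [v_6]
  1-simplices (21): (21 of them)
  2-simplices (14): (14 of them)

giving chain groups C_0 ≅ Z^7, C_1 ≅ Z^21, C_2 ≅ Z^14.

The boundary map ∂_1: C_1 → C_0 maps an edge to its endpoints' difference, ∂[p,q] = q − p.
The resulting 7×21 matrix has rank 6, and its Smith normal form has invariant factors (1,1,1,1,1,1).

Boundary ∂_2: C_2 → C_1 acts by ∂[p,q,r] = [q,r] − [p,r] + [p,q]. For instance
  ∂[v_1,v_2,v_6] = [v_2,v_6] − [v_1,v_6] + [v_1,v_2],
  ∂[v_4,v_5,v_6] = [v_5,v_6] − [v_4,v_6] + [v_4,v_5].
This gives a 21×14 integer matrix of rank 13; reducing to Smith normal form yields diagonal entries (1,1,1,1,1,1,1,1,1,1,1,1,1).

Computing H_k = (kernel of ∂_k) / (image of ∂_{k+1}):

  H_0: rank C_0 − rank ∂_1 = 7 − 6 = 1, and the invariant factors of ∂_1 are all 1, so H_0 ≅ Z.
  H_1: rank ker ∂_1 − rank ∂_2 = (21 − 6) − 13 = 2, and the invariant factors of ∂_2 are all 1, so H_1 ≅ Z^2.
  H_2: rank ker ∂_2 − rank ∂_3 = (14 − 13) − 0 = 1, and there is no ∂_3, so H_2 ≅ Z.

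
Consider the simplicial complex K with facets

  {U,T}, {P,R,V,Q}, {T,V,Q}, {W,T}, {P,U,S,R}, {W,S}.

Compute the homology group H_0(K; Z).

H_0 = Z.

Take the total order P < Q < R < S < T < U < V < W on the vertex set. Then K (dimension 3) consists of the simplices:

  0-simplices (8): P, Q, R, S, T, U, V, W
  1-simplices (16): PQ, PR, PS, PU, PV, QR, QT, QV, RS, RU, RV, SU, SW, TU, TV, TW
  2-simplices (9): PQR, PQV, PRS, PRU, PRV, PSU, QRV, QTV, RSU
  3-simplices (2): PQRV, PRSU

Hence C_0 ≅ Z^8, C_1 ≅ Z^16, C_2 ≅ Z^9, C_3 ≅ Z^2.

Boundary ∂_1: C_1 → C_0 maps an edge to its endpoints' difference, ∂[p,q] = q − p.
This gives a 8×16 integer matrix of rank 7; reducing to Smith normal form yields diagonal entries (1,1,1,1,1,1,1).

∂_2: C_2 → C_1 maps a triangle to the signed sum of its edges. For instance
  ∂PRV = RV − PV + PR,
  ∂RSU = SU − RU + RS.
As a 16×9 matrix over Z this has rank 7, with invariant factors (1,1,1,1,1,1,1).

The boundary map ∂_3: C_3 → C_2 sends each 3-simplex σ to the alternating sum Σ_i (−1)^i (σ with its i-th vertex removed). For instance
  ∂PRSU = RSU − PSU + PRU − PRS,
  ∂PQRV = QRV − PRV + PQV − PQR.
The 9×2 boundary matrix has rank 2 and Smith normal form diag(1,1).

From H_k ≅ ker(∂_k) / im(∂_{k+1}) we obtain:

  H_0: rank C_0 − rank ∂_1 = 8 − 7 = 1, and the invariant factors of ∂_1 are all 1, so H_0 ≅ Z.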